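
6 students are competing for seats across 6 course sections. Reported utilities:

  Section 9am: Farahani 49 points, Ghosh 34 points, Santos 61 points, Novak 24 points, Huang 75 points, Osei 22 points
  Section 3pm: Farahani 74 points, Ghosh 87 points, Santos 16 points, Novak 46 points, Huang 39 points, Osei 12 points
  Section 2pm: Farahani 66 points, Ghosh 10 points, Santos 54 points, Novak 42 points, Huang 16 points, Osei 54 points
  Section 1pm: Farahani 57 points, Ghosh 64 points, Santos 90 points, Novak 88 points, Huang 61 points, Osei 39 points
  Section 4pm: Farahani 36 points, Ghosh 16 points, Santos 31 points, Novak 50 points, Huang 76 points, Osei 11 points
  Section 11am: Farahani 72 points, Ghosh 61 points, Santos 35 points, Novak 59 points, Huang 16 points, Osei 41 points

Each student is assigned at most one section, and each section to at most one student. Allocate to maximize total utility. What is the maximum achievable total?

Max total: 438 points

This is a one-to-one assignment (maximum-weight bipartite matching).
Optimal: Farahani→Section 11am (72 points), Ghosh→Section 3pm (87 points), Santos→Section 9am (61 points), Novak→Section 1pm (88 points), Huang→Section 4pm (76 points), Osei→Section 2pm (54 points) — total 72+87+61+88+76+54 = 438 points.
Row-greedy (each student in turn takes its best remaining section) gives 388 points, worse by 50.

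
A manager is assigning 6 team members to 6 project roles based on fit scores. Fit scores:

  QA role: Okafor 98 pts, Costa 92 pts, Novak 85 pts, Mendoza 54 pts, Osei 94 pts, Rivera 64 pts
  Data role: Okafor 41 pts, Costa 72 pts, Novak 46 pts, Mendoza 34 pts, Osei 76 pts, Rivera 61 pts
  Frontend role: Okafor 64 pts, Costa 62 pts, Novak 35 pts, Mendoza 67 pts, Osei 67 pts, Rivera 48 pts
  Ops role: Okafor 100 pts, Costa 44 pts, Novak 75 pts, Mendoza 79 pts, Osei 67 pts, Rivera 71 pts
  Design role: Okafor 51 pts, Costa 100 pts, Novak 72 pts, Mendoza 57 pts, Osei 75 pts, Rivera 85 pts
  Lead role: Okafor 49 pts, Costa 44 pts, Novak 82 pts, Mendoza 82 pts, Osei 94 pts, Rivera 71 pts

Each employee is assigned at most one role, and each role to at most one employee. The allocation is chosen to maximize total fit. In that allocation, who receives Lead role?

Optimal: Okafor→Ops role (100 pts), Costa→Design role (100 pts), Novak→QA role (85 pts), Mendoza→Frontend role (67 pts), Osei→Lead role (94 pts), Rivera→Data role (61 pts) — total 100+100+85+67+94+61 = 507 pts.
No other one-to-one assignment exceeds 507 pts.
Osei's own top role is QA role (94 pts), but forcing Osei→QA role and reassigning the rest optimally gives only 504 pts — worse by 3.

Osei receives Lead role.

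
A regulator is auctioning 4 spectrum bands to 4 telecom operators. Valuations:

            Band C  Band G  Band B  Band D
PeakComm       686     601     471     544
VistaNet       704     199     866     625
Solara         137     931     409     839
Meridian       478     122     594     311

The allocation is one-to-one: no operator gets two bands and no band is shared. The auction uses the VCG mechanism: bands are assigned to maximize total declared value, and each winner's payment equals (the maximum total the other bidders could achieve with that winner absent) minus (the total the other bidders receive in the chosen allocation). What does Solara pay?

Solara pays $40M.

Efficient allocation: PeakComm→Band C ($686M), VistaNet→Band D ($625M), Solara→Band G ($931M), Meridian→Band B ($594M); total welfare W = $2836M.
Solara receives Band G at value $931M, so the others get W − 931 = $1905M.
Without Solara: best allocation of the remaining 3 bidders over all 4 bands is PeakComm→Band G ($601M), VistaNet→Band B ($866M), Meridian→Band C ($478M), total $1945M.
VCG payment = (others' best without Solara) − (others' welfare with Solara) = 1945 − 1905 = $40M.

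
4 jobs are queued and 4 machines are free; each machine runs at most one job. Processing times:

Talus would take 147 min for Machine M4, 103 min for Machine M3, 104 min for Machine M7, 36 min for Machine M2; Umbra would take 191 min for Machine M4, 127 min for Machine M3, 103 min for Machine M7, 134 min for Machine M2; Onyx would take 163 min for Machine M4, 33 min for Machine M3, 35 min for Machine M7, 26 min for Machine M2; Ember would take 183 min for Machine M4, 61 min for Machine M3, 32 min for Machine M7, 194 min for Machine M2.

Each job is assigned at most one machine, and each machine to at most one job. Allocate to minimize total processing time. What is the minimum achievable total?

Minimum total: 292 min

Optimal: Talus→Machine M2 (36 min), Umbra→Machine M4 (191 min), Onyx→Machine M3 (33 min), Ember→Machine M7 (32 min) — total 36+191+33+32 = 292 min.
Min-entry greedy (repeatedly take the single cheapest remaining cell) gives 352 min, worse by 60.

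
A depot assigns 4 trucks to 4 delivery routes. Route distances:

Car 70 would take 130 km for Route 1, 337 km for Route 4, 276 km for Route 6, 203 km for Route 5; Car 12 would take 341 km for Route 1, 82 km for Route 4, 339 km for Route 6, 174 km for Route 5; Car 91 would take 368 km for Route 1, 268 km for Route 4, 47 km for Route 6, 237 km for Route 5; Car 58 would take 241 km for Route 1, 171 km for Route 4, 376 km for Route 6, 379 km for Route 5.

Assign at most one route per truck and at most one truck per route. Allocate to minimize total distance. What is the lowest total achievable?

Optimal: Car 70→Route 1 (130 km), Car 12→Route 5 (174 km), Car 91→Route 6 (47 km), Car 58→Route 4 (171 km) — total 130+174+47+171 = 522 km.
Checked against all permutations: 522 km is optimal.

Minimum total: 522 km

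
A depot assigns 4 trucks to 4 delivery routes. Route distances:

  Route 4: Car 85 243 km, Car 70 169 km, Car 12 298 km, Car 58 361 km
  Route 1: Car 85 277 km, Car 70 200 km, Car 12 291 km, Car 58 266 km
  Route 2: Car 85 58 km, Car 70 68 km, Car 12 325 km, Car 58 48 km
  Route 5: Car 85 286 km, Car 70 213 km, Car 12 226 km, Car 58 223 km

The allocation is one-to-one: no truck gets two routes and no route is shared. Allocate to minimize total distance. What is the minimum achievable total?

Treat this as an assignment problem: match each truck to one route.
Optimal: Car 85→Route 4 (243 km), Car 70→Route 1 (200 km), Car 12→Route 5 (226 km), Car 58→Route 2 (48 km) — total 243+200+226+48 = 717 km.
Min-entry greedy (repeatedly take the single cheapest remaining cell) gives 720 km, worse by 3.
Checked against all permutations: 717 km is optimal.

Min total: 717 km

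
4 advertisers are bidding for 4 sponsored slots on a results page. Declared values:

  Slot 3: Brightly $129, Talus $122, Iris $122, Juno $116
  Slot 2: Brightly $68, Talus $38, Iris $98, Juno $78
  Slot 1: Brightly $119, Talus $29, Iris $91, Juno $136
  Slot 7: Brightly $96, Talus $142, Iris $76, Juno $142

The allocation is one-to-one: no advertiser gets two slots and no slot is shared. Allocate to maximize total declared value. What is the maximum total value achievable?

Maximum total: $505

Optimal: Brightly→Slot 3 ($129), Talus→Slot 7 ($142), Iris→Slot 2 ($98), Juno→Slot 1 ($136) — total 129+142+98+136 = $505.
Next-best assignment: Brightly→Slot 1, Talus→Slot 3, Iris→Slot 2, Juno→Slot 7 = $481.
Swapping Brightly↔Iris (Brightly→Slot 2 $68, Iris→Slot 3 $122) loses 37.
Every other assignment is strictly worse.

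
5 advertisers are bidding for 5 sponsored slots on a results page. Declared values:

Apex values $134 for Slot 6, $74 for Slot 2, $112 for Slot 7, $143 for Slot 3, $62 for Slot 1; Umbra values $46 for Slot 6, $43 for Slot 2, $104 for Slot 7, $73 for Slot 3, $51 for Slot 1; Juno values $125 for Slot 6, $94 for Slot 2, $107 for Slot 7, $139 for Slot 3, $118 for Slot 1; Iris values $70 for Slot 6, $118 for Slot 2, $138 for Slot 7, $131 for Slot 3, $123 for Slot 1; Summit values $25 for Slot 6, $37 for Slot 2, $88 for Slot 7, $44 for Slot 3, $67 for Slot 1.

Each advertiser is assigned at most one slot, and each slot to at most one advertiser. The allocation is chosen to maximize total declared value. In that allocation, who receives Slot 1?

This is a one-to-one assignment (maximum-weight bipartite matching).
Optimal: Apex→Slot 6 ($134), Umbra→Slot 7 ($104), Juno→Slot 3 ($139), Iris→Slot 2 ($118), Summit→Slot 1 ($67) — total 134+104+139+118+67 = $562.
Row-greedy (each advertiser in turn takes its best remaining slot) gives $532, worse by 30.
Every other assignment is strictly worse.
Summit's own top slot is Slot 7 ($88), but forcing Summit→Slot 7 and reassigning the rest optimally gives only $531 — worse by 31.

Summit receives Slot 1.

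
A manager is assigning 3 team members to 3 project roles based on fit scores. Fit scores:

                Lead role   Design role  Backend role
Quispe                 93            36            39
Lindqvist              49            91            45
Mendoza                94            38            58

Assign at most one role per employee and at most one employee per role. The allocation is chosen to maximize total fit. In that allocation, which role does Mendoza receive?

Mendoza receives Backend role.

Optimal: Quispe→Lead role (93 pts), Lindqvist→Design role (91 pts), Mendoza→Backend role (58 pts) — total 93+91+58 = 242 pts.
Column-greedy (each role in turn goes to its best remaining employee) gives 224 pts, worse by 18.
Every other assignment is strictly worse.
Mendoza's own top role is Lead role (94 pts), but forcing Mendoza→Lead role and reassigning the rest optimally gives only 224 pts — worse by 18.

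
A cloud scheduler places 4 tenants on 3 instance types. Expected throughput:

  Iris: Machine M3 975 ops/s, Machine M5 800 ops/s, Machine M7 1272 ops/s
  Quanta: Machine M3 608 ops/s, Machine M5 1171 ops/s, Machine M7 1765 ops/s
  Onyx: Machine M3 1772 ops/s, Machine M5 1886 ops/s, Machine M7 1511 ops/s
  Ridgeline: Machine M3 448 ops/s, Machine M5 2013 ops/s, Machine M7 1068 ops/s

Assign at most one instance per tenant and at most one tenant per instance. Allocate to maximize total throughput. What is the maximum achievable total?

This is the linear assignment problem.
Optimal: Onyx→Machine M3 (1772 ops/s), Ridgeline→Machine M5 (2013 ops/s), Quanta→Machine M7 (1765 ops/s) — total 1772+2013+1765 = 5550 ops/s.
Row-greedy (each tenant in turn takes its best remaining instance) gives 4215 ops/s, worse by 1335.
Next-best assignment: Onyx→Machine M3, Ridgeline→Machine M5, Iris→Machine M7 = 5057 ops/s.

Maximum total: 5550 ops/s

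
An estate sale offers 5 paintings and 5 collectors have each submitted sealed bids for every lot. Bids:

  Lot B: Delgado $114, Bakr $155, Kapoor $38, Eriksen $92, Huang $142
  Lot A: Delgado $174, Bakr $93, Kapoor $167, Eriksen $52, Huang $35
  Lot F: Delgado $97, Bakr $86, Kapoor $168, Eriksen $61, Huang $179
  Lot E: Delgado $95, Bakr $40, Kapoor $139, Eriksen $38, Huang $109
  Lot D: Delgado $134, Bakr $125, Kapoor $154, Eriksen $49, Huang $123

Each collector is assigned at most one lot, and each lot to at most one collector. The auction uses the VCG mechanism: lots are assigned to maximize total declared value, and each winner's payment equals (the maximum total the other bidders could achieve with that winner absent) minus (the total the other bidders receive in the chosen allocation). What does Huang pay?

Huang pays $29.

Efficient allocation: Delgado→Lot A ($174), Bakr→Lot D ($125), Kapoor→Lot E ($139), Eriksen→Lot B ($92), Huang→Lot F ($179); total welfare W = $709.
Huang receives Lot F at value $179, so the others get W − 179 = $530.
Without Huang: best allocation of the remaining 4 bidders over all 5 lots is Delgado→Lot A ($174), Bakr→Lot D ($125), Kapoor→Lot F ($168), Eriksen→Lot B ($92), total $559.
VCG payment = (others' best without Huang) − (others' welfare with Huang) = 559 − 530 = $29.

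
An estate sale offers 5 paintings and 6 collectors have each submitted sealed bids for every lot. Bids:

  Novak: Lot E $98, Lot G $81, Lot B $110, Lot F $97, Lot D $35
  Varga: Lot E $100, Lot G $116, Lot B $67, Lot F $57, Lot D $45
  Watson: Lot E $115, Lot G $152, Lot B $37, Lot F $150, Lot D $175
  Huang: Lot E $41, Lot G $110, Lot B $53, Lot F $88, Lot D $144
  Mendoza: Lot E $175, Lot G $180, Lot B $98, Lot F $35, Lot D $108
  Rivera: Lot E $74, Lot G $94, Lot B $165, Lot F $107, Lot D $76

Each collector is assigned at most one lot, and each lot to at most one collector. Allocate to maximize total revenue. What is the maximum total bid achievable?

Optimal: Mendoza→Lot E ($175), Varga→Lot G ($116), Rivera→Lot B ($165), Watson→Lot F ($150), Huang→Lot D ($144) — total 175+116+165+150+144 = $750.
Every other assignment is strictly worse.

Maximum total: $750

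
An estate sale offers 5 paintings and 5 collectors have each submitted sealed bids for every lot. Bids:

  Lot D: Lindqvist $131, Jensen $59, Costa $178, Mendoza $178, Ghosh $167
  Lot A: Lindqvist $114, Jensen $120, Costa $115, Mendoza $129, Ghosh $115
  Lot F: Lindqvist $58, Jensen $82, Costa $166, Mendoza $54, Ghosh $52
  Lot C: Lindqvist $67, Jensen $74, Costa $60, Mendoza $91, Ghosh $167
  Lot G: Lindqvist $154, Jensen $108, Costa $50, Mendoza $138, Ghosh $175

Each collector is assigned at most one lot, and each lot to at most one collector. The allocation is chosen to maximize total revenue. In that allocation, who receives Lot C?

Optimal: Lindqvist→Lot G ($154), Jensen→Lot A ($120), Costa→Lot F ($166), Mendoza→Lot D ($178), Ghosh→Lot C ($167) — total 154+120+166+178+167 = $785.
Column-greedy (each lot in turn goes to its best remaining collector) gives $710, worse by 75.
Next-best assignment: Lindqvist→Lot A, Jensen→Lot G, Costa→Lot F, Mendoza→Lot D, Ghosh→Lot C = $733.
Swapping Mendoza↔Lindqvist (Mendoza→Lot G $138, Lindqvist→Lot D $131) loses 63.
Ghosh's own top lot is Lot G ($175), but forcing Ghosh→Lot G and reassigning the rest optimally gives only $707 — worse by 78.

Ghosh receives Lot C.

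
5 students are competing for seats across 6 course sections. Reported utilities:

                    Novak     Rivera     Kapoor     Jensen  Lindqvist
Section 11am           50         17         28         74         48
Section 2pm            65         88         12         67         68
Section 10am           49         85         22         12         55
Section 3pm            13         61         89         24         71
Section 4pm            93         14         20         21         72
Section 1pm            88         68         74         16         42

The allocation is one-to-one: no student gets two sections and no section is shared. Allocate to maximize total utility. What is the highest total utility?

Max total: 411 points

Treat this as an assignment problem: match each student to one section.
Optimal: Novak→Section 1pm (88 points), Rivera→Section 2pm (88 points), Kapoor→Section 3pm (89 points), Jensen→Section 11am (74 points), Lindqvist→Section 4pm (72 points) — total 88+88+89+74+72 = 411 points.
Max-entry greedy (repeatedly take the single best remaining cell) gives 399 points, worse by 12.
Next-best assignment: Novak→Section 4pm, Rivera→Section 10am, Kapoor→Section 3pm, Jensen→Section 11am, Lindqvist→Section 2pm = 409 points.
Checked against all permutations: 411 points is optimal.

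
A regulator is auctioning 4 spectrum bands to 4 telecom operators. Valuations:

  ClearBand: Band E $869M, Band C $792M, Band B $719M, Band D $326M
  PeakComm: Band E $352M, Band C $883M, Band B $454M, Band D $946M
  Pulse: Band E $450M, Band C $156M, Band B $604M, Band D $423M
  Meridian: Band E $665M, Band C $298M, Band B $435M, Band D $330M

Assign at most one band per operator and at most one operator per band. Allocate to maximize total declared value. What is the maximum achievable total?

Maximum total: $3007M

Optimal: ClearBand→Band C ($792M), PeakComm→Band D ($946M), Pulse→Band B ($604M), Meridian→Band E ($665M) — total 792+946+604+665 = $3007M.
Column-greedy (each band in turn goes to its best remaining operator) gives $2686M, worse by 321.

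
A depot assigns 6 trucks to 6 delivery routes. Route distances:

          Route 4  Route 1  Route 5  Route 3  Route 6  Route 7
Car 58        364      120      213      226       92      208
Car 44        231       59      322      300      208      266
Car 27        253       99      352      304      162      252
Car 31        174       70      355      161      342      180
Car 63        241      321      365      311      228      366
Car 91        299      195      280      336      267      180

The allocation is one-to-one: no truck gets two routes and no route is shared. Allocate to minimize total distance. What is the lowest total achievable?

Optimal: Car 58→Route 5 (213 km), Car 44→Route 1 (59 km), Car 27→Route 6 (162 km), Car 31→Route 3 (161 km), Car 63→Route 4 (241 km), Car 91→Route 7 (180 km) — total 213+59+162+161+241+180 = 1016 km.
Next-best assignment: Car 58→Route 6, Car 44→Route 1, Car 27→Route 5, Car 31→Route 3, Car 63→Route 4, Car 91→Route 7 = 1085 km.
Every other assignment is strictly worse.

Min total: 1016 km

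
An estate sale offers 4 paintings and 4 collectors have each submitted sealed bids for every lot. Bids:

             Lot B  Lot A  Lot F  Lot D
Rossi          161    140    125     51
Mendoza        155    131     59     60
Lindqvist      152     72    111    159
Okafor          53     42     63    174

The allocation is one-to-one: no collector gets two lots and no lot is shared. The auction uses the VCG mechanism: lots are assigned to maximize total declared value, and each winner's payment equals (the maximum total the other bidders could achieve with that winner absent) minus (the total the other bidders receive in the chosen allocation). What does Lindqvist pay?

Efficient allocation: Rossi→Lot F ($125), Mendoza→Lot A ($131), Lindqvist→Lot B ($152), Okafor→Lot D ($174); total welfare W = $582.
Lindqvist receives Lot B at value $152, so the others get W − 152 = $430.
Without Lindqvist: best allocation of the remaining 3 bidders over all 4 lots is Rossi→Lot A ($140), Mendoza→Lot B ($155), Okafor→Lot D ($174), total $469.
VCG payment = (others' best without Lindqvist) − (others' welfare with Lindqvist) = 469 − 430 = $39.

Lindqvist pays $39.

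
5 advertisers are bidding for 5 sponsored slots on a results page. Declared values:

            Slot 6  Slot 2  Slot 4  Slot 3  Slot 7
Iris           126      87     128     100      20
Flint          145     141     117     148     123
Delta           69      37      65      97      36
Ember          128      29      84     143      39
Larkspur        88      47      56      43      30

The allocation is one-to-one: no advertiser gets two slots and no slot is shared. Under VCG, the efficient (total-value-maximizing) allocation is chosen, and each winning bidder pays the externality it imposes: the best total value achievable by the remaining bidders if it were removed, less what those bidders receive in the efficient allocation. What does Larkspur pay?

Efficient allocation: Iris→Slot 4 ($128), Flint→Slot 2 ($141), Delta→Slot 7 ($36), Ember→Slot 3 ($143), Larkspur→Slot 6 ($88); total welfare W = $536.
Larkspur receives Slot 6 at value $88, so the others get W − 88 = $448.
Without Larkspur: best allocation of the remaining 4 bidders over all 5 slots is Iris→Slot 4 ($128), Flint→Slot 2 ($141), Delta→Slot 3 ($97), Ember→Slot 6 ($128), total $494.
VCG payment = (others' best without Larkspur) − (others' welfare with Larkspur) = 494 − 448 = $46.

Larkspur pays $46.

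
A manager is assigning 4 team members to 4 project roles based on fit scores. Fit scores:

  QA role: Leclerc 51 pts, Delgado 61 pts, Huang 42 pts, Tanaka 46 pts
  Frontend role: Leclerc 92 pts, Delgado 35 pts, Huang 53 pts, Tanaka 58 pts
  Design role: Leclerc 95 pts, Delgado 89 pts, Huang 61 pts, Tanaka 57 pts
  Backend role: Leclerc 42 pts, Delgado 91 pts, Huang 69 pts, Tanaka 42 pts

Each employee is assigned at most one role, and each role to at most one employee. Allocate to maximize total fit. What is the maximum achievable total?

This is the linear assignment problem.
Optimal: Leclerc→Frontend role (92 pts), Delgado→Design role (89 pts), Huang→Backend role (69 pts), Tanaka→QA role (46 pts) — total 92+89+69+46 = 296 pts.
Next-best assignment: Leclerc→Frontend role, Delgado→Backend role, Huang→Design role, Tanaka→QA role = 290 pts.

Max total: 296 pts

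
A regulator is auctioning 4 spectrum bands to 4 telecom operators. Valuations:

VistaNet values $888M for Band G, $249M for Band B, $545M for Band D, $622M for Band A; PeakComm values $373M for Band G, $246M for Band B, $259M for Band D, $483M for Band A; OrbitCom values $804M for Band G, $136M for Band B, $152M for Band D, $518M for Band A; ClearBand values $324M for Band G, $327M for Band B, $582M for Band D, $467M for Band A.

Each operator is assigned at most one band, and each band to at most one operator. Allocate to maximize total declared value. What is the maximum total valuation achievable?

Optimal: VistaNet→Band A ($622M), PeakComm→Band B ($246M), OrbitCom→Band G ($804M), ClearBand→Band D ($582M) — total 622+246+804+582 = $2254M.
Column-greedy (each band in turn goes to its best remaining operator) gives $1992M, worse by 262.
No other one-to-one assignment exceeds $2254M.

Max total: $2254M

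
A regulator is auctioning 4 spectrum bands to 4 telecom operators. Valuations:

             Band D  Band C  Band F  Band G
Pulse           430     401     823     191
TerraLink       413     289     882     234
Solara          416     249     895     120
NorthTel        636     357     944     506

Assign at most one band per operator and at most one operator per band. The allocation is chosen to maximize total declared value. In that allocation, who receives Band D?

Optimal: Pulse→Band C ($401M), TerraLink→Band D ($413M), Solara→Band F ($895M), NorthTel→Band G ($506M) — total 401+413+895+506 = $2215M.
Column-greedy (each band in turn goes to its best remaining operator) gives $2166M, worse by 49.
TerraLink's own top band is Band F ($882M), but forcing TerraLink→Band F and reassigning the rest optimally gives only $2205M — worse by 10.

TerraLink receives Band D.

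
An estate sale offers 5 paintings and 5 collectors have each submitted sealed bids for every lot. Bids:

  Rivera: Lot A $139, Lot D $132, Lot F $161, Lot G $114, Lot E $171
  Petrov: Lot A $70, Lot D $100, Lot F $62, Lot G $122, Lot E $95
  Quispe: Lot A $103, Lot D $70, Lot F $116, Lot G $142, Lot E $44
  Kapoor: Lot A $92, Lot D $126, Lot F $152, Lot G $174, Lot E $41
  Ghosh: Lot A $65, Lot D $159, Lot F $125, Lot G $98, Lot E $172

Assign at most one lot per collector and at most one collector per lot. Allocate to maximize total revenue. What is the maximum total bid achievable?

Max total: $710

Optimal: Rivera→Lot F ($161), Petrov→Lot D ($100), Quispe→Lot A ($103), Kapoor→Lot G ($174), Ghosh→Lot E ($172) — total 161+100+103+174+172 = $710.
Row-greedy (each collector in turn takes its best remaining lot) gives $600, worse by 110.
Checked against all permutations: $710 is optimal.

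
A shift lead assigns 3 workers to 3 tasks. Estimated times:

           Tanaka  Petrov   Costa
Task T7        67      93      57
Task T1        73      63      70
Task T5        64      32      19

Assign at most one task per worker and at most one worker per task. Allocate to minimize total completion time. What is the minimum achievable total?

This is a one-to-one assignment (minimum-cost bipartite matching).
Optimal: Tanaka→Task T7 (67 min), Petrov→Task T1 (63 min), Costa→Task T5 (19 min) — total 67+63+19 = 149 min.
Column-greedy (each task in turn goes to its cheapest remaining worker) gives 184 min, worse by 35.
Next-best assignment: Tanaka→Task T1, Petrov→Task T5, Costa→Task T7 = 162 min.
Swapping Tanaka↔Petrov (Tanaka→Task T1 73 min, Petrov→Task T7 93 min) adds 36.
Checked against all permutations: 149 min is optimal.

Minimum total: 149 min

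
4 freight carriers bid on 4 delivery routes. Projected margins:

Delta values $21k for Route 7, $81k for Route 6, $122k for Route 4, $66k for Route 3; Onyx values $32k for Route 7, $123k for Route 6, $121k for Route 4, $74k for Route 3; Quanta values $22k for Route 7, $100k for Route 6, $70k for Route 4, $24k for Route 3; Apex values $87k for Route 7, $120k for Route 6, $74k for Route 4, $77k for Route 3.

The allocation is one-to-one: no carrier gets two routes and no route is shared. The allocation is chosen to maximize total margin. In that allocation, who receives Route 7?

Optimal: Delta→Route 4 ($122k), Onyx→Route 3 ($74k), Quanta→Route 6 ($100k), Apex→Route 7 ($87k) — total 122+74+100+87 = $383k.
Swapping Delta↔Onyx (Delta→Route 3 $66k, Onyx→Route 4 $121k) loses 9.
Apex's own top route is Route 6 ($120k), but forcing Apex→Route 6 and reassigning the rest optimally gives only $338k — worse by 45.

Apex receives Route 7.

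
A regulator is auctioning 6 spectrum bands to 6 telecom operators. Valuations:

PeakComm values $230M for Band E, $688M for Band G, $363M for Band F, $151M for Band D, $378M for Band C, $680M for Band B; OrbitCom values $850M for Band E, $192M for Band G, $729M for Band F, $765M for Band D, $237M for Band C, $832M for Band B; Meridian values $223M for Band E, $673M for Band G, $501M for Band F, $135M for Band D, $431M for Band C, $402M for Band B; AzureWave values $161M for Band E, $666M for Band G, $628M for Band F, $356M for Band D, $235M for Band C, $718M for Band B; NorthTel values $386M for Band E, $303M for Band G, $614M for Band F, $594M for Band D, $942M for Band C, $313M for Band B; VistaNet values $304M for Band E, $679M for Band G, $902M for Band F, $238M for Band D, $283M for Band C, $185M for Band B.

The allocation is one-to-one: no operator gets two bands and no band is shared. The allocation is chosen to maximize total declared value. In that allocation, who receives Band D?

Optimal: PeakComm→Band B ($680M), OrbitCom→Band E ($850M), Meridian→Band G ($673M), AzureWave→Band D ($356M), NorthTel→Band C ($942M), VistaNet→Band F ($902M) — total 680+850+673+356+942+902 = $4403M.
Max-entry greedy (repeatedly take the single best remaining cell) gives $4235M, worse by 168.
Next-best assignment: PeakComm→Band G, OrbitCom→Band D, Meridian→Band E, AzureWave→Band B, NorthTel→Band C, VistaNet→Band F = $4238M.
Checked against all permutations: $4403M is optimal.
AzureWave's own top band is Band B ($718M), but forcing AzureWave→Band B and reassigning the rest optimally gives only $4238M — worse by 165.

AzureWave receives Band D.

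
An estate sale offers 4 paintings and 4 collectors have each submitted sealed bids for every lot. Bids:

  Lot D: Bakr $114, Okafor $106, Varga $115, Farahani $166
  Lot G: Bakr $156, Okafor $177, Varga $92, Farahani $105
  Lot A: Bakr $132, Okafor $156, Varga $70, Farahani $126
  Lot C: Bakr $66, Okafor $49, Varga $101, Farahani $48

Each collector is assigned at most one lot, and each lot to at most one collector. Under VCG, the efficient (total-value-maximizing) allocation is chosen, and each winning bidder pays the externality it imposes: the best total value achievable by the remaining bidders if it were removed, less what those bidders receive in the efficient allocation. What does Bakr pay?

Efficient allocation: Bakr→Lot G ($156), Okafor→Lot A ($156), Varga→Lot C ($101), Farahani→Lot D ($166); total welfare W = $579.
Bakr receives Lot G at value $156, so the others get W − 156 = $423.
Without Bakr: best allocation of the remaining 3 bidders over all 4 lots is Okafor→Lot G ($177), Varga→Lot C ($101), Farahani→Lot D ($166), total $444.
VCG payment = (others' best without Bakr) − (others' welfare with Bakr) = 444 − 423 = $21.

Bakr pays $21.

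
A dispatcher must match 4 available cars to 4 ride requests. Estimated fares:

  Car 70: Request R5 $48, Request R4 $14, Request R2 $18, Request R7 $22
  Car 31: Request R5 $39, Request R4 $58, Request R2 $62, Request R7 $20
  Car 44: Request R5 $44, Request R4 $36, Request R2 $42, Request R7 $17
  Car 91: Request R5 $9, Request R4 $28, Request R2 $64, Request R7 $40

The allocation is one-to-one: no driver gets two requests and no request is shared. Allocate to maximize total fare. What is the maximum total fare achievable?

Maximum total: $188

This is the linear assignment problem.
Optimal: Car 70→Request R5 ($48), Car 31→Request R4 ($58), Car 44→Request R2 ($42), Car 91→Request R7 ($40) — total 48+58+42+40 = $188.
Swapping Car 91↔Car 70 (Car 91→Request R5 $9, Car 70→Request R7 $22) loses 57.
Checked against all permutations: $188 is optimal.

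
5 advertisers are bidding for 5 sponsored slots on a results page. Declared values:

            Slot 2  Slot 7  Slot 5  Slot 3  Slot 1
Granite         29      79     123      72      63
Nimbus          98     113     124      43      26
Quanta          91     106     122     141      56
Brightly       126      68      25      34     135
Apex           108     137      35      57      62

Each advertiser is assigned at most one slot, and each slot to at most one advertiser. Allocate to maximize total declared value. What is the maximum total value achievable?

Maximum total: $634

Optimal: Granite→Slot 5 ($123), Nimbus→Slot 2 ($98), Quanta→Slot 3 ($141), Brightly→Slot 1 ($135), Apex→Slot 7 ($137) — total 123+98+141+135+137 = $634.
Column-greedy (each slot in turn goes to its best remaining advertiser) gives $591, worse by 43.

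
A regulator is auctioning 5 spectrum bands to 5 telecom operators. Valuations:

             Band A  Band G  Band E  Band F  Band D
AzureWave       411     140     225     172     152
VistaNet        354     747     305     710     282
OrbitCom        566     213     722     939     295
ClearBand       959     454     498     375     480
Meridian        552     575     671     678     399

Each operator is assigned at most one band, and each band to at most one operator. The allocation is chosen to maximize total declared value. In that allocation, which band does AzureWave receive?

AzureWave receives Band D.

This is a one-to-one assignment (maximum-weight bipartite matching).
Optimal: AzureWave→Band D ($152M), VistaNet→Band G ($747M), OrbitCom→Band F ($939M), ClearBand→Band A ($959M), Meridian→Band E ($671M) — total 152+747+939+959+671 = $3468M.
Row-greedy (each operator in turn takes its best remaining band) gives $2994M, worse by 474.
AzureWave's own top band is Band A ($411M), but forcing AzureWave→Band A and reassigning the rest optimally gives only $3248M — worse by 220.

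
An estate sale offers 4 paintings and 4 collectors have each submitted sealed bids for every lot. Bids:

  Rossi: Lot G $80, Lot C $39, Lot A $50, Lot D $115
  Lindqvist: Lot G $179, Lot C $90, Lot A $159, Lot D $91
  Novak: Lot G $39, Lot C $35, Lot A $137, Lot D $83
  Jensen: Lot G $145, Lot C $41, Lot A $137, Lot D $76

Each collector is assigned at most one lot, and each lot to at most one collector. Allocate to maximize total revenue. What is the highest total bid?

This is a one-to-one assignment (maximum-weight bipartite matching).
Optimal: Rossi→Lot D ($115), Lindqvist→Lot C ($90), Novak→Lot A ($137), Jensen→Lot G ($145) — total 115+90+137+145 = $487.
Row-greedy (each collector in turn takes its best remaining lot) gives $472, worse by 15.
No other one-to-one assignment exceeds $487.

Maximum total: $487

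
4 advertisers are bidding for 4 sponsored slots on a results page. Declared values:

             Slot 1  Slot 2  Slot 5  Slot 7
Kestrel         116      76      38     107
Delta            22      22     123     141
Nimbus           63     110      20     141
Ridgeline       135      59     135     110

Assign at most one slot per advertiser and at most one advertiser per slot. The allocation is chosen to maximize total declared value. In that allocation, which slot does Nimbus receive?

Optimal: Kestrel→Slot 1 ($116), Delta→Slot 7 ($141), Nimbus→Slot 2 ($110), Ridgeline→Slot 5 ($135) — total 116+141+110+135 = $502.
Max-entry greedy (repeatedly take the single best remaining cell) gives $424, worse by 78.
Nimbus's own top slot is Slot 7 ($141), but forcing Nimbus→Slot 7 and reassigning the rest optimally gives only $475 — worse by 27.

Nimbus receives Slot 2.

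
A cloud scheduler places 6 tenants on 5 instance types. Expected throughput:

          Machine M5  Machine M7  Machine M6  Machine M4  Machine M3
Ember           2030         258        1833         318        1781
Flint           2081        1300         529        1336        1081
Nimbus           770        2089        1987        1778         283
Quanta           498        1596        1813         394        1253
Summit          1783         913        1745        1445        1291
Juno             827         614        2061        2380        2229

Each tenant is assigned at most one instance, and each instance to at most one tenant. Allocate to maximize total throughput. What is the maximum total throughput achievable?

Max total: 10144 ops/s

Optimal: Flint→Machine M5 (2081 ops/s), Nimbus→Machine M7 (2089 ops/s), Quanta→Machine M6 (1813 ops/s), Juno→Machine M4 (2380 ops/s), Ember→Machine M3 (1781 ops/s) — total 2081+2089+1813+2380+1781 = 10144 ops/s.
Column-greedy (each instance in turn goes to its best remaining tenant) gives 9457 ops/s, worse by 687.
Next-best assignment: Flint→Machine M5, Nimbus→Machine M7, Summit→Machine M6, Juno→Machine M4, Ember→Machine M3 = 10076 ops/s.
Every other assignment is strictly worse.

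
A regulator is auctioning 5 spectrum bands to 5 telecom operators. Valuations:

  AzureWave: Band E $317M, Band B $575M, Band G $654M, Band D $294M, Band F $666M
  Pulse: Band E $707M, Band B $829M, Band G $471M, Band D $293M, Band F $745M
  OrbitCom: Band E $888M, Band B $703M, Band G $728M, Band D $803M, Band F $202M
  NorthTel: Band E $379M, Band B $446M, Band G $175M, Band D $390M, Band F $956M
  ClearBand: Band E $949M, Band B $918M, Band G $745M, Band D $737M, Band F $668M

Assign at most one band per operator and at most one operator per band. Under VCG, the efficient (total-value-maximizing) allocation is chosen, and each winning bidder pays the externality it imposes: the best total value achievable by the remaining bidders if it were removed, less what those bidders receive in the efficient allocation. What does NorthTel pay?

NorthTel pays $12M.

Efficient allocation: AzureWave→Band G ($654M), Pulse→Band B ($829M), OrbitCom→Band D ($803M), NorthTel→Band F ($956M), ClearBand→Band E ($949M); total welfare W = $4191M.
NorthTel receives Band F at value $956M, so the others get W − 956 = $3235M.
Without NorthTel: best allocation of the remaining 4 bidders over all 5 bands is AzureWave→Band F ($666M), Pulse→Band B ($829M), OrbitCom→Band D ($803M), ClearBand→Band E ($949M), total $3247M.
VCG payment = (others' best without NorthTel) − (others' welfare with NorthTel) = 3247 − 3235 = $12M.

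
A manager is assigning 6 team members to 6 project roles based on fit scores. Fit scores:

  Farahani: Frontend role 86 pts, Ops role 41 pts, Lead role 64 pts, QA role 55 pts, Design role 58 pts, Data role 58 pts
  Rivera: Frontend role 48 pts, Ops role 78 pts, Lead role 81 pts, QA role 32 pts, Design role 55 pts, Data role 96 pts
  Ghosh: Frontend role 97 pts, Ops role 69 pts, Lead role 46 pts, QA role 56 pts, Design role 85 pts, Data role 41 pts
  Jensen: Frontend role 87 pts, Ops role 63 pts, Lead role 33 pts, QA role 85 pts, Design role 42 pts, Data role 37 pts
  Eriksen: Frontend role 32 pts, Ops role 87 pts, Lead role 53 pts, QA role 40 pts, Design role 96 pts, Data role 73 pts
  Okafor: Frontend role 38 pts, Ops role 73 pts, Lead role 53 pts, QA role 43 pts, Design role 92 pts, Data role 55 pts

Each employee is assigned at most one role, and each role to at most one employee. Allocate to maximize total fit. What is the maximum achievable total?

Max total: 521 pts

Optimal: Farahani→Lead role (64 pts), Rivera→Data role (96 pts), Ghosh→Frontend role (97 pts), Jensen→QA role (85 pts), Eriksen→Ops role (87 pts), Okafor→Design role (92 pts) — total 64+96+97+85+87+92 = 521 pts.
Row-greedy (each employee in turn takes its best remaining role) gives 492 pts, worse by 29.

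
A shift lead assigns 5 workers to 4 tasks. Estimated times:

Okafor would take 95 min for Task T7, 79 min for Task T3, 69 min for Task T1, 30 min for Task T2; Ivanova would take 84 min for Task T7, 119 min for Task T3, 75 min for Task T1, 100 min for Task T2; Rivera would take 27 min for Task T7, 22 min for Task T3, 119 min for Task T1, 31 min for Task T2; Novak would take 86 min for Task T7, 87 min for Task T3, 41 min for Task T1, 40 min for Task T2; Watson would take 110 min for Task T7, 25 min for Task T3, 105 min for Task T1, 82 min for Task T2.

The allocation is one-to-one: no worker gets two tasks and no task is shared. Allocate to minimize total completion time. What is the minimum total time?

Optimal: Rivera→Task T7 (27 min), Watson→Task T3 (25 min), Novak→Task T1 (41 min), Okafor→Task T2 (30 min) — total 27+25+41+30 = 123 min.
Row-greedy (each worker in turn takes its cheapest remaining task) gives 213 min, worse by 90.
No other one-to-one assignment undercuts 123 min.

Minimum total: 123 min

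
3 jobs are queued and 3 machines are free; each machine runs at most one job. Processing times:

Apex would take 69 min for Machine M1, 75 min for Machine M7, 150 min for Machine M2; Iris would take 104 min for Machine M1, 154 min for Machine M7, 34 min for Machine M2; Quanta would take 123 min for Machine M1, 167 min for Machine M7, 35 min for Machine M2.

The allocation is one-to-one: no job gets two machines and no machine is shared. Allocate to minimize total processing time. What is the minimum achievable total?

Min total: 214 min

Treat this as an assignment problem: match each job to one machine.
Optimal: Apex→Machine M7 (75 min), Iris→Machine M1 (104 min), Quanta→Machine M2 (35 min) — total 75+104+35 = 214 min.
Swapping Apex↔Quanta (Apex→Machine M2 150 min, Quanta→Machine M7 167 min) adds 207.
Every other assignment is strictly worse.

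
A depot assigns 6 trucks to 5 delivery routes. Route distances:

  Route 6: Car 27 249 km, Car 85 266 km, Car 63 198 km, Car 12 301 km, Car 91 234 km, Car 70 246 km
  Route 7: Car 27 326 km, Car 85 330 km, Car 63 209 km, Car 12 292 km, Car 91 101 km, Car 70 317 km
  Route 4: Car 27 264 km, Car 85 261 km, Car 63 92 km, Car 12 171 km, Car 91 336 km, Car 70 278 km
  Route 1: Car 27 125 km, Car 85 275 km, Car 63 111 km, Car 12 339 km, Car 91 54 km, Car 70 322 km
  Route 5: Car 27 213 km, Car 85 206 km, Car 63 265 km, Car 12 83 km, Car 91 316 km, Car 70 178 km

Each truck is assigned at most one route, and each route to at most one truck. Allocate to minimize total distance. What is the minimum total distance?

This is a one-to-one assignment (minimum-cost bipartite matching).
Optimal: Car 70→Route 6 (246 km), Car 91→Route 7 (101 km), Car 63→Route 4 (92 km), Car 27→Route 1 (125 km), Car 12→Route 5 (83 km) — total 246+101+92+125+83 = 647 km.
Min-entry greedy (repeatedly take the single cheapest remaining cell) gives 801 km, worse by 154.
Swapping Car 91↔Car 63 (Car 91→Route 4 336 km, Car 63→Route 7 209 km) adds 352.

Minimum total: 647 km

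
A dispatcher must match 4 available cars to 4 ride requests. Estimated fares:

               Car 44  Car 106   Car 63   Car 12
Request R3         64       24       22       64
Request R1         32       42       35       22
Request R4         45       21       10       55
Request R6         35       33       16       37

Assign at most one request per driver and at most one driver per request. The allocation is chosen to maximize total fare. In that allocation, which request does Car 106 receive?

Car 106 receives Request R6.

Optimal: Car 44→Request R3 ($64), Car 106→Request R6 ($33), Car 63→Request R1 ($35), Car 12→Request R4 ($55) — total 64+33+35+55 = $187.
Column-greedy (each request in turn goes to its best remaining driver) gives $177, worse by 10.
Car 106's own top request is Request R1 ($42), but forcing Car 106→Request R1 and reassigning the rest optimally gives only $177 — worse by 10.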